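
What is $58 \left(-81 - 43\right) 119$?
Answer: $-855848$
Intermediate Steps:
$58 \left(-81 - 43\right) 119 = 58 \left(-124\right) 119 = \left(-7192\right) 119 = -855848$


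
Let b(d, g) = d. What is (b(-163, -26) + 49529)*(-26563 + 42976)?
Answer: 810244158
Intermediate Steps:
(b(-163, -26) + 49529)*(-26563 + 42976) = (-163 + 49529)*(-26563 + 42976) = 49366*16413 = 810244158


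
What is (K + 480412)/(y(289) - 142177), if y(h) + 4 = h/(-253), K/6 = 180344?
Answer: -197653214/17986041 ≈ -10.989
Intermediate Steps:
K = 1082064 (K = 6*180344 = 1082064)
y(h) = -4 - h/253 (y(h) = -4 + h/(-253) = -4 + h*(-1/253) = -4 - h/253)
(K + 480412)/(y(289) - 142177) = (1082064 + 480412)/((-4 - 1/253*289) - 142177) = 1562476/((-4 - 289/253) - 142177) = 1562476/(-1301/253 - 142177) = 1562476/(-35972082/253) = 1562476*(-253/35972082) = -197653214/17986041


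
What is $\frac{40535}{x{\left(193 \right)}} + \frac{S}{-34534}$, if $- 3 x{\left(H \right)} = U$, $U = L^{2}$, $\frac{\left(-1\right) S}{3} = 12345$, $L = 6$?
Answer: $- \frac{699695635}{207204} \approx -3376.8$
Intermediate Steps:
$S = -37035$ ($S = \left(-3\right) 12345 = -37035$)
$U = 36$ ($U = 6^{2} = 36$)
$x{\left(H \right)} = -12$ ($x{\left(H \right)} = \left(- \frac{1}{3}\right) 36 = -12$)
$\frac{40535}{x{\left(193 \right)}} + \frac{S}{-34534} = \frac{40535}{-12} - \frac{37035}{-34534} = 40535 \left(- \frac{1}{12}\right) - - \frac{37035}{34534} = - \frac{40535}{12} + \frac{37035}{34534} = - \frac{699695635}{207204}$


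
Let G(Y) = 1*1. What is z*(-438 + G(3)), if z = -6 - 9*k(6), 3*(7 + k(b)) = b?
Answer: -17043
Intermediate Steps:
G(Y) = 1
k(b) = -7 + b/3
z = 39 (z = -6 - 9*(-7 + (1/3)*6) = -6 - 9*(-7 + 2) = -6 - 9*(-5) = -6 + 45 = 39)
z*(-438 + G(3)) = 39*(-438 + 1) = 39*(-437) = -17043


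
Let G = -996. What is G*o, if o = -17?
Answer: 16932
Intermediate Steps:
G*o = -996*(-17) = 16932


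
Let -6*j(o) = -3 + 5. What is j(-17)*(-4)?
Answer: 4/3 ≈ 1.3333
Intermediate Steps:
j(o) = -⅓ (j(o) = -(-3 + 5)/6 = -⅙*2 = -⅓)
j(-17)*(-4) = -⅓*(-4) = 4/3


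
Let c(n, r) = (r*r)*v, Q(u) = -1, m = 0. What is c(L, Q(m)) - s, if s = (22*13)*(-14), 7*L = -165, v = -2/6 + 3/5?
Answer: 60064/15 ≈ 4004.3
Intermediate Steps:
v = 4/15 (v = -2*⅙ + 3*(⅕) = -⅓ + ⅗ = 4/15 ≈ 0.26667)
L = -165/7 (L = (⅐)*(-165) = -165/7 ≈ -23.571)
c(n, r) = 4*r²/15 (c(n, r) = (r*r)*(4/15) = r²*(4/15) = 4*r²/15)
s = -4004 (s = 286*(-14) = -4004)
c(L, Q(m)) - s = (4/15)*(-1)² - 1*(-4004) = (4/15)*1 + 4004 = 4/15 + 4004 = 60064/15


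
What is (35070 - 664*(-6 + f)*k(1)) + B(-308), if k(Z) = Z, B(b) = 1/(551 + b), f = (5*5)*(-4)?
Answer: 25625323/243 ≈ 1.0545e+5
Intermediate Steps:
f = -100 (f = 25*(-4) = -100)
(35070 - 664*(-6 + f)*k(1)) + B(-308) = (35070 - 664*(-6 - 100)) + 1/(551 - 308) = (35070 - (-70384)) + 1/243 = (35070 - 664*(-106)) + 1/243 = (35070 + 70384) + 1/243 = 105454 + 1/243 = 25625323/243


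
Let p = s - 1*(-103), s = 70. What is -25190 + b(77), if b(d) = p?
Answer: -25017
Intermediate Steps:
p = 173 (p = 70 - 1*(-103) = 70 + 103 = 173)
b(d) = 173
-25190 + b(77) = -25190 + 173 = -25017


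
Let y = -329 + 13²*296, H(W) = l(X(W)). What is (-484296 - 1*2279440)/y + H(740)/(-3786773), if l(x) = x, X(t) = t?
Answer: -10465677638228/188183684235 ≈ -55.614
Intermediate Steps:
H(W) = W
y = 49695 (y = -329 + 169*296 = -329 + 50024 = 49695)
(-484296 - 1*2279440)/y + H(740)/(-3786773) = (-484296 - 1*2279440)/49695 + 740/(-3786773) = (-484296 - 2279440)*(1/49695) + 740*(-1/3786773) = -2763736*1/49695 - 740/3786773 = -2763736/49695 - 740/3786773 = -10465677638228/188183684235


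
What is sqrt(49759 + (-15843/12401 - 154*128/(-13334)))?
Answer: 2*sqrt(85033044755643512219)/82677467 ≈ 223.07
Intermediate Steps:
sqrt(49759 + (-15843/12401 - 154*128/(-13334))) = sqrt(49759 + (-15843*1/12401 - 19712*(-1/13334))) = sqrt(49759 + (-15843/12401 + 9856/6667)) = sqrt(49759 + 16598975/82677467) = sqrt(4113964679428/82677467) = 2*sqrt(85033044755643512219)/82677467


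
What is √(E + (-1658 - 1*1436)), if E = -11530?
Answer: 4*I*√914 ≈ 120.93*I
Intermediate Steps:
√(E + (-1658 - 1*1436)) = √(-11530 + (-1658 - 1*1436)) = √(-11530 + (-1658 - 1436)) = √(-11530 - 3094) = √(-14624) = 4*I*√914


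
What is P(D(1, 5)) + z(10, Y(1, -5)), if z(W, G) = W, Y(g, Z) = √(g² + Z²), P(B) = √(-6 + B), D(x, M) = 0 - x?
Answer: 10 + I*√7 ≈ 10.0 + 2.6458*I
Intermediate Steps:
D(x, M) = -x
Y(g, Z) = √(Z² + g²)
P(D(1, 5)) + z(10, Y(1, -5)) = √(-6 - 1*1) + 10 = √(-6 - 1) + 10 = √(-7) + 10 = I*√7 + 10 = 10 + I*√7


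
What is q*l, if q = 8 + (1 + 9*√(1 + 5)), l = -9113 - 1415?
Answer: -94752 - 94752*√6 ≈ -3.2685e+5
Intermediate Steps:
l = -10528
q = 9 + 9*√6 (q = 8 + (1 + 9*√6) = 9 + 9*√6 ≈ 31.045)
q*l = (9 + 9*√6)*(-10528) = -94752 - 94752*√6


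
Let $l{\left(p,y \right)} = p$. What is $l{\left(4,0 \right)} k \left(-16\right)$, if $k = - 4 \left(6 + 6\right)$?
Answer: $3072$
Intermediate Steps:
$k = -48$ ($k = \left(-4\right) 12 = -48$)
$l{\left(4,0 \right)} k \left(-16\right) = 4 \left(-48\right) \left(-16\right) = \left(-192\right) \left(-16\right) = 3072$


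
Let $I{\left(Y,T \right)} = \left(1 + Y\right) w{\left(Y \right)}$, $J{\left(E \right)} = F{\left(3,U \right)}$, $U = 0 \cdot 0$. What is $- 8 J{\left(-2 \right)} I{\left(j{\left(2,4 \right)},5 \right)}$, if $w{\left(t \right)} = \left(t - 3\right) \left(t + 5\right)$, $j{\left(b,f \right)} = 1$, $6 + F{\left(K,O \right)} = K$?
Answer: $-576$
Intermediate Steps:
$U = 0$
$F{\left(K,O \right)} = -6 + K$
$w{\left(t \right)} = \left(-3 + t\right) \left(5 + t\right)$
$J{\left(E \right)} = -3$ ($J{\left(E \right)} = -6 + 3 = -3$)
$I{\left(Y,T \right)} = \left(1 + Y\right) \left(-15 + Y^{2} + 2 Y\right)$
$- 8 J{\left(-2 \right)} I{\left(j{\left(2,4 \right)},5 \right)} = \left(-8\right) \left(-3\right) \left(1 + 1\right) \left(-15 + 1^{2} + 2 \cdot 1\right) = 24 \cdot 2 \left(-15 + 1 + 2\right) = 24 \cdot 2 \left(-12\right) = 24 \left(-24\right) = -576$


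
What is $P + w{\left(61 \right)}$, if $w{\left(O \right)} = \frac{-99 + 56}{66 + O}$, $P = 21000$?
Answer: $\frac{2666957}{127} \approx 21000.0$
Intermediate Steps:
$w{\left(O \right)} = - \frac{43}{66 + O}$
$P + w{\left(61 \right)} = 21000 - \frac{43}{66 + 61} = 21000 - \frac{43}{127} = \frac{2666957}{127}$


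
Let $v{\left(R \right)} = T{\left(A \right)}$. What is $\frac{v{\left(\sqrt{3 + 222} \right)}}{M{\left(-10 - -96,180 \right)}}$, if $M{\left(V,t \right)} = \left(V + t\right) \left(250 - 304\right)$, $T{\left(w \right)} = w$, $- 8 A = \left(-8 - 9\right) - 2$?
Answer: $- \frac{1}{6048} \approx -0.00016534$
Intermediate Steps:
$A = \frac{19}{8}$ ($A = - \frac{\left(-8 - 9\right) - 2}{8} = - \frac{-17 - 2}{8} = \left(- \frac{1}{8}\right) \left(-19\right) = \frac{19}{8} \approx 2.375$)
$M{\left(V,t \right)} = - 54 V - 54 t$ ($M{\left(V,t \right)} = \left(V + t\right) \left(-54\right) = - 54 V - 54 t$)
$v{\left(R \right)} = \frac{19}{8}$
$\frac{v{\left(\sqrt{3 + 222} \right)}}{M{\left(-10 - -96,180 \right)}} = \frac{19}{8 \left(- 54 \left(-10 - -96\right) - 9720\right)} = \frac{19}{8 \left(- 54 \left(-10 + 96\right) - 9720\right)} = \frac{19}{8 \left(\left(-54\right) 86 - 9720\right)} = \frac{19}{8 \left(-4644 - 9720\right)} = \frac{19}{8 \left(-14364\right)} = \frac{19}{8} \left(- \frac{1}{14364}\right) = - \frac{1}{6048}$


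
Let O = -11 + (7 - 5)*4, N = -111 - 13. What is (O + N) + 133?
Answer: 6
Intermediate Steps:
N = -124
O = -3 (O = -11 + 2*4 = -11 + 8 = -3)
(O + N) + 133 = (-3 - 124) + 133 = -127 + 133 = 6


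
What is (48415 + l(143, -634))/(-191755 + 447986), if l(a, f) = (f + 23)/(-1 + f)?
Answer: 30744136/162706685 ≈ 0.18895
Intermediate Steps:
l(a, f) = (23 + f)/(-1 + f)
(48415 + l(143, -634))/(-191755 + 447986) = (48415 + (23 - 634)/(-1 - 634))/(-191755 + 447986) = (48415 - 611/(-635))/256231 = (48415 - 1/635*(-611))*(1/256231) = (48415 + 611/635)*(1/256231) = (30744136/635)*(1/256231) = 30744136/162706685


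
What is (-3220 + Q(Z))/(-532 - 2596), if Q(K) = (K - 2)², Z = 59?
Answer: -29/3128 ≈ -0.0092711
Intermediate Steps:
Q(K) = (-2 + K)²
(-3220 + Q(Z))/(-532 - 2596) = (-3220 + (-2 + 59)²)/(-532 - 2596) = (-3220 + 57²)/(-3128) = (-3220 + 3249)*(-1/3128) = 29*(-1/3128) = -29/3128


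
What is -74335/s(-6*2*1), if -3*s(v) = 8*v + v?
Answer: -74335/36 ≈ -2064.9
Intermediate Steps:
s(v) = -3*v (s(v) = -(8*v + v)/3 = -3*v)
-74335/s(-6*2*1) = -74335/((-3*(-6*2))) = -74335/((-(-36))) = -74335/((-3*(-12))) = -74335/36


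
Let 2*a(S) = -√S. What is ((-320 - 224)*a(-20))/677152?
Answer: 17*I*√5/21161 ≈ 0.0017964*I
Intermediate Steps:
a(S) = -√S/2 (a(S) = (-√S)/2 = -√S/2)
((-320 - 224)*a(-20))/677152 = ((-320 - 224)*(-I*√5))/677152 = -(-272)*2*I*√5*(1/677152) = -(-544)*I*√5*(1/677152) = (544*I*√5)*(1/677152) = 17*I*√5/21161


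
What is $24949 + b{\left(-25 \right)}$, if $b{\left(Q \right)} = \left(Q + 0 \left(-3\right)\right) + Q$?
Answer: $24899$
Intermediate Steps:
$b{\left(Q \right)} = 2 Q$ ($b{\left(Q \right)} = \left(Q + 0\right) + Q = Q + Q = 2 Q$)
$24949 + b{\left(-25 \right)} = 24949 + 2 \left(-25\right) = 24949 - 50 = 24899$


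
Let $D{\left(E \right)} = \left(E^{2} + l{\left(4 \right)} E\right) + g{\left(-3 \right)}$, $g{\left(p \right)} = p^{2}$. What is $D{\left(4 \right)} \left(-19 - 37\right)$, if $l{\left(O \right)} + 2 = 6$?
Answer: $-2296$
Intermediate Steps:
$l{\left(O \right)} = 4$ ($l{\left(O \right)} = -2 + 6 = 4$)
$D{\left(E \right)} = 9 + E^{2} + 4 E$ ($D{\left(E \right)} = \left(E^{2} + 4 E\right) + \left(-3\right)^{2} = \left(E^{2} + 4 E\right) + 9 = 9 + E^{2} + 4 E$)
$D{\left(4 \right)} \left(-19 - 37\right) = \left(9 + 4^{2} + 4 \cdot 4\right) \left(-19 - 37\right) = \left(9 + 16 + 16\right) \left(-56\right) = 41 \left(-56\right) = -2296$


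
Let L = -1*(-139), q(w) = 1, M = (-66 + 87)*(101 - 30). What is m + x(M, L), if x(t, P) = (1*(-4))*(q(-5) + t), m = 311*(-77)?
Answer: -29915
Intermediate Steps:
M = 1491 (M = 21*71 = 1491)
m = -23947
L = 139
x(t, P) = -4 - 4*t (x(t, P) = (1*(-4))*(1 + t) = -4*(1 + t) = -4 - 4*t)
m + x(M, L) = -23947 + (-4 - 4*1491) = -23947 + (-4 - 5964) = -23947 - 5968 = -29915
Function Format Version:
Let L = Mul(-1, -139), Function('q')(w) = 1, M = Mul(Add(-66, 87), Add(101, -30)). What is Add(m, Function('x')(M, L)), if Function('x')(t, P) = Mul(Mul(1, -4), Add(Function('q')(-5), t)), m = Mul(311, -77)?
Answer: -29915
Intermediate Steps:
M = 1491 (M = Mul(21, 71) = 1491)
m = -23947
L = 139
Function('x')(t, P) = Add(-4, Mul(-4, t)) (Function('x')(t, P) = Mul(Mul(1, -4), Add(1, t)) = Mul(-4, Add(1, t)) = Add(-4, Mul(-4, t)))
Add(m, Function('x')(M, L)) = Add(-23947, Add(-4, Mul(-4, 1491))) = Add(-23947, Add(-4, -5964)) = Add(-23947, -5968) = -29915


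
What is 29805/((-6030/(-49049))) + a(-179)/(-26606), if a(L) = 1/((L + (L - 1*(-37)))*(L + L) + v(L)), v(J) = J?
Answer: 74380429282094335/306800956317 ≈ 2.4244e+5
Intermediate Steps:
a(L) = 1/(L + 2*L*(37 + 2*L)) (a(L) = 1/((L + (L - 1*(-37)))*(L + L) + L) = 1/((L + (L + 37))*(2*L) + L) = 1/((L + (37 + L))*(2*L) + L) = 1/((37 + 2*L)*(2*L) + L) = 1/(2*L*(37 + 2*L) + L) = 1/(L + 2*L*(37 + 2*L)))
29805/((-6030/(-49049))) + a(-179)/(-26606) = 29805/((-6030/(-49049))) + (1/((-179)*(75 + 4*(-179))))/(-26606) = 29805/((-6030*(-1/49049))) - 1/(179*(75 - 716))*(-1/26606) = 29805/(6030/49049) - 1/179/(-641)*(-1/26606) = 29805*(49049/6030) - 1/179*(-1/641)*(-1/26606) = 97460363/402 + (1/114739)*(-1/26606) = 97460363/402 - 1/3052745834 = 74380429282094335/306800956317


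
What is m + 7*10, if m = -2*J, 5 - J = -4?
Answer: 52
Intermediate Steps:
J = 9 (J = 5 - 1*(-4) = 5 + 4 = 9)
m = -18 (m = -2*9 = -18)
m + 7*10 = -18 + 7*10 = -18 + 70 = 52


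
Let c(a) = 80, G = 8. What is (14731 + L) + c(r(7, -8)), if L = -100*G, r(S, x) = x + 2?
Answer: 14011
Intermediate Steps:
r(S, x) = 2 + x
L = -800 (L = -100*8 = -800)
(14731 + L) + c(r(7, -8)) = (14731 - 800) + 80 = 13931 + 80 = 14011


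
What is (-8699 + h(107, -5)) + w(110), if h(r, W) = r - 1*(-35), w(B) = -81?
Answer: -8638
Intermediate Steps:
h(r, W) = 35 + r (h(r, W) = r + 35 = 35 + r)
(-8699 + h(107, -5)) + w(110) = (-8699 + (35 + 107)) - 81 = (-8699 + 142) - 81 = -8557 - 81 = -8638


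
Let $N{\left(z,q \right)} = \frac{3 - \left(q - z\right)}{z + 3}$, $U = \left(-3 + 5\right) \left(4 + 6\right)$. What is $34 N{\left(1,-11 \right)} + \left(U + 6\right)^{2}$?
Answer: $\frac{1607}{2} \approx 803.5$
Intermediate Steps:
$U = 20$ ($U = 2 \cdot 10 = 20$)
$N{\left(z,q \right)} = \frac{3 + z - q}{3 + z}$
$34 N{\left(1,-11 \right)} + \left(U + 6\right)^{2} = 34 \frac{3 + 1 - -11}{3 + 1} + \left(20 + 6\right)^{2} = 34 \frac{3 + 1 + 11}{4} + 26^{2} = 34 \cdot \frac{1}{4} \cdot 15 + 676 = 34 \cdot \frac{15}{4} + 676 = \frac{255}{2} + 676 = \frac{1607}{2}$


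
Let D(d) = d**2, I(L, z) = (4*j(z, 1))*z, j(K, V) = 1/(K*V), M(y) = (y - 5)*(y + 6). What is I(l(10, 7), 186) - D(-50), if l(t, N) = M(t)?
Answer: -2496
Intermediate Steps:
M(y) = (-5 + y)*(6 + y)
l(t, N) = -30 + t + t**2
j(K, V) = 1/(K*V)
I(L, z) = 4 (I(L, z) = (4*(1/(z*1)))*z = (4*(1/z))*z = (4/z)*z = 4)
I(l(10, 7), 186) - D(-50) = 4 - 1*(-50)**2 = 4 - 1*2500 = 4 - 2500 = -2496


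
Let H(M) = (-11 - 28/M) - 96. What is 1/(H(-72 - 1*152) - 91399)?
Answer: -8/732047 ≈ -1.0928e-5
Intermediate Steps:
H(M) = -107 - 28/M
1/(H(-72 - 1*152) - 91399) = 1/((-107 - 28/(-72 - 1*152)) - 91399) = 1/((-107 - 28/(-72 - 152)) - 91399) = 1/((-107 - 28/(-224)) - 91399) = 1/((-107 - 28*(-1/224)) - 91399) = 1/((-107 + ⅛) - 91399) = 1/(-855/8 - 91399) = 1/(-732047/8) = -8/732047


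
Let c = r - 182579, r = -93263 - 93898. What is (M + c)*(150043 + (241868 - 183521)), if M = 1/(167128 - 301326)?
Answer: -5169985908045595/67099 ≈ -7.7050e+10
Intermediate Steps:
r = -187161
M = -1/134198 (M = 1/(-134198) = -1/134198 ≈ -7.4517e-6)
c = -369740 (c = -187161 - 182579 = -369740)
(M + c)*(150043 + (241868 - 183521)) = (-1/134198 - 369740)*(150043 + (241868 - 183521)) = -49618368521*(150043 + 58347)/134198 = -49618368521/134198*208390 = -5169985908045595/67099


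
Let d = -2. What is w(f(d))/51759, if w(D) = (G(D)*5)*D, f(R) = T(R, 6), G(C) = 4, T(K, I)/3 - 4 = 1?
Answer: 100/17253 ≈ 0.0057961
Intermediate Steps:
T(K, I) = 15 (T(K, I) = 12 + 3*1 = 12 + 3 = 15)
f(R) = 15
w(D) = 20*D (w(D) = (4*5)*D = 20*D)
w(f(d))/51759 = (20*15)/51759 = 300*(1/51759) = 100/17253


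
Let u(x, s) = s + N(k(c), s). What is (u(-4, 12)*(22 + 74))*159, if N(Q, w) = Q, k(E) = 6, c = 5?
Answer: 274752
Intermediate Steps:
u(x, s) = 6 + s (u(x, s) = s + 6 = 6 + s)
(u(-4, 12)*(22 + 74))*159 = ((6 + 12)*(22 + 74))*159 = (18*96)*159 = 1728*159 = 274752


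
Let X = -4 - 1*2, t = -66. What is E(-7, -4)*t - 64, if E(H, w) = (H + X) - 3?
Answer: 992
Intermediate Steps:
X = -6 (X = -4 - 2 = -6)
E(H, w) = -9 + H (E(H, w) = (H - 6) - 3 = (-6 + H) - 3 = -9 + H)
E(-7, -4)*t - 64 = (-9 - 7)*(-66) - 64 = -16*(-66) - 64 = 1056 - 64 = 992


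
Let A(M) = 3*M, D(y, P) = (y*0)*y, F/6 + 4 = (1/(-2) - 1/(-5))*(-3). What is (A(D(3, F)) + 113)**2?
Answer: 12769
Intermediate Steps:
F = -93/5 (F = -24 + 6*((1/(-2) - 1/(-5))*(-3)) = -24 + 6*((1*(-1/2) - 1*(-1/5))*(-3)) = -24 + 6*((-1/2 + 1/5)*(-3)) = -24 + 6*(-3/10*(-3)) = -24 + 6*(9/10) = -24 + 27/5 = -93/5 ≈ -18.600)
D(y, P) = 0 (D(y, P) = 0*y = 0)
(A(D(3, F)) + 113)**2 = (3*0 + 113)**2 = (0 + 113)**2 = 113**2 = 12769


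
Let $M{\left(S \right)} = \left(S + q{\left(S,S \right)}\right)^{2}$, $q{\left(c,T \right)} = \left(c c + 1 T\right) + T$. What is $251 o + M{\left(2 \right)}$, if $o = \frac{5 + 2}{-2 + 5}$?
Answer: $\frac{2057}{3} \approx 685.67$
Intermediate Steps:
$q{\left(c,T \right)} = c^{2} + 2 T$ ($q{\left(c,T \right)} = \left(c^{2} + T\right) + T = \left(T + c^{2}\right) + T = c^{2} + 2 T$)
$o = \frac{7}{3} \approx 2.3333$
$M{\left(S \right)} = \left(S^{2} + 3 S\right)^{2}$ ($M{\left(S \right)} = \left(S + \left(S^{2} + 2 S\right)\right)^{2} = \left(S^{2} + 3 S\right)^{2}$)
$251 o + M{\left(2 \right)} = 251 \cdot \frac{7}{3} + 2^{2} \left(3 + 2\right)^{2} = \frac{1757}{3} + 4 \cdot 5^{2} = \frac{1757}{3} + 4 \cdot 25 = \frac{1757}{3} + 100 = \frac{2057}{3}$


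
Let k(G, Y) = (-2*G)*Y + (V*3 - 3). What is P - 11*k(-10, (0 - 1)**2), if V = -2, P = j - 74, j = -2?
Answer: -197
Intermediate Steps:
P = -76 (P = -2 - 74 = -76)
k(G, Y) = -9 - 2*G*Y (k(G, Y) = (-2*G)*Y + (-2*3 - 3) = -2*G*Y + (-6 - 3) = -2*G*Y - 9 = -9 - 2*G*Y)
P - 11*k(-10, (0 - 1)**2) = -76 - 11*(-9 - 2*(-10)*(0 - 1)**2) = -76 - 11*(-9 - 2*(-10)*(-1)**2) = -76 - 11*(-9 - 2*(-10)*1) = -76 - 11*(-9 + 20) = -76 - 11*11 = -76 - 121 = -197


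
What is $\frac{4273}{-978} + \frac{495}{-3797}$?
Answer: $- \frac{16708691}{3713466} \approx -4.4995$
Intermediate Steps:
$\frac{4273}{-978} + \frac{495}{-3797} = 4273 \left(- \frac{1}{978}\right) + 495 \left(- \frac{1}{3797}\right) = - \frac{4273}{978} - \frac{495}{3797} = - \frac{16708691}{3713466}$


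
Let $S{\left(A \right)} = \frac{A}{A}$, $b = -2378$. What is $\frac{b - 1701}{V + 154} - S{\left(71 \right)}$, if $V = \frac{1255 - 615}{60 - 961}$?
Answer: $- \frac{3813293}{138114} \approx -27.61$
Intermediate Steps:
$S{\left(A \right)} = 1$
$V = - \frac{640}{901}$ ($V = \frac{640}{-901} = 640 \left(- \frac{1}{901}\right) = - \frac{640}{901} \approx -0.71032$)
$\frac{b - 1701}{V + 154} - S{\left(71 \right)} = \frac{-2378 - 1701}{- \frac{640}{901} + 154} - 1 = - \frac{4079}{\frac{138114}{901}} - 1 = \left(-4079\right) \frac{901}{138114} - 1 = - \frac{3675179}{138114} - 1 = - \frac{3813293}{138114}$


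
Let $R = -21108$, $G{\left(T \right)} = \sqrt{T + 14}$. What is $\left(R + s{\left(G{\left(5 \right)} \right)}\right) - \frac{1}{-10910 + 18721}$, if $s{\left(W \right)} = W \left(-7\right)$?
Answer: $- \frac{164874589}{7811} - 7 \sqrt{19} \approx -21139.0$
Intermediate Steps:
$G{\left(T \right)} = \sqrt{14 + T}$
$s{\left(W \right)} = - 7 W$
$\left(R + s{\left(G{\left(5 \right)} \right)}\right) - \frac{1}{-10910 + 18721} = \left(-21108 - 7 \sqrt{14 + 5}\right) - \frac{1}{-10910 + 18721} = \left(-21108 - 7 \sqrt{19}\right) - \frac{1}{7811} = - \frac{164874589}{7811} - 7 \sqrt{19}$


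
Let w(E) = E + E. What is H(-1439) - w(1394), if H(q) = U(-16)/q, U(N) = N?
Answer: -4011916/1439 ≈ -2788.0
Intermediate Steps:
w(E) = 2*E
H(q) = -16/q
H(-1439) - w(1394) = -16/(-1439) - 2*1394 = -16*(-1/1439) - 1*2788 = 16/1439 - 2788 = -4011916/1439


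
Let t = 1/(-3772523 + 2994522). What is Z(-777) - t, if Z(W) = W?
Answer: -604506776/778001 ≈ -777.00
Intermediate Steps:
t = -1/778001 (t = 1/(-778001) = -1/778001 ≈ -1.2853e-6)
Z(-777) - t = -777 - 1*(-1/778001) = -777 + 1/778001 = -604506776/778001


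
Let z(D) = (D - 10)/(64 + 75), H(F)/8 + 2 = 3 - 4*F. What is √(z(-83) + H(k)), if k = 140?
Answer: I*√86416439/139 ≈ 66.878*I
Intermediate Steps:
H(F) = 8 - 32*F (H(F) = -16 + 8*(3 - 4*F) = -16 + (24 - 32*F) = 8 - 32*F)
z(D) = -10/139 + D/139 (z(D) = (-10 + D)/139 = (-10 + D)*(1/139) = -10/139 + D/139)
√(z(-83) + H(k)) = √((-10/139 + (1/139)*(-83)) + (8 - 32*140)) = √((-10/139 - 83/139) + (8 - 4480)) = √(-93/139 - 4472) = √(-621701/139) = I*√86416439/139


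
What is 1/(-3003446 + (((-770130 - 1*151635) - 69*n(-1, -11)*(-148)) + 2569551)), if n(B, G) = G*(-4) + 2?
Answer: -1/885908 ≈ -1.1288e-6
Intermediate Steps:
n(B, G) = 2 - 4*G (n(B, G) = -4*G + 2 = 2 - 4*G)
1/(-3003446 + (((-770130 - 1*151635) - 69*n(-1, -11)*(-148)) + 2569551)) = 1/(-3003446 + (((-770130 - 1*151635) - 69*(2 - 4*(-11))*(-148)) + 2569551)) = 1/(-3003446 + (((-770130 - 151635) - 69*(2 + 44)*(-148)) + 2569551)) = 1/(-3003446 + ((-921765 - 69*46*(-148)) + 2569551)) = 1/(-3003446 + ((-921765 - 3174*(-148)) + 2569551)) = 1/(-3003446 + ((-921765 + 469752) + 2569551)) = 1/(-3003446 + (-452013 + 2569551)) = 1/(-3003446 + 2117538) = 1/(-885908) = -1/885908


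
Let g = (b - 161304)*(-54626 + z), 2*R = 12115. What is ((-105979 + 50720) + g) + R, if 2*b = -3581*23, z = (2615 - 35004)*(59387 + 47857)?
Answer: 1406699385575879/2 ≈ 7.0335e+14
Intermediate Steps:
R = 12115/2 (R = (½)*12115 = 12115/2 ≈ 6057.5)
z = -3473525916 (z = -32389*107244 = -3473525916)
b = -82363/2 (b = (-3581*23)/2 = (½)*(-82363) = -82363/2 ≈ -41182.)
g = 703349692837141 (g = (-82363/2 - 161304)*(-54626 - 3473525916) = -404971/2*(-3473580542) = 703349692837141)
((-105979 + 50720) + g) + R = ((-105979 + 50720) + 703349692837141) + 12115/2 = (-55259 + 703349692837141) + 12115/2 = 703349692781882 + 12115/2 = 1406699385575879/2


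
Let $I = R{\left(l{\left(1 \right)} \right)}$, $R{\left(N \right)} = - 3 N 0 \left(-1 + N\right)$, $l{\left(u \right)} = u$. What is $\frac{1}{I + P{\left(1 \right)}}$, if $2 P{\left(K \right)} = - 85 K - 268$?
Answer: $- \frac{2}{353} \approx -0.0056657$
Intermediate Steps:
$R{\left(N \right)} = 0$ ($R{\left(N \right)} = - 3 N 0 = 0$)
$I = 0$
$P{\left(K \right)} = -134 - \frac{85 K}{2}$ ($P{\left(K \right)} = \frac{- 85 K - 268}{2} = \frac{-268 - 85 K}{2} = -134 - \frac{85 K}{2}$)
$\frac{1}{I + P{\left(1 \right)}} = \frac{1}{0 - \frac{353}{2}} = \frac{1}{- \frac{353}{2}} = - \frac{2}{353}$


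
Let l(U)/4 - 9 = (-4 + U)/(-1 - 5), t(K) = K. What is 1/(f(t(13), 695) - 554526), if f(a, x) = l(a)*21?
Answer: -1/553896 ≈ -1.8054e-6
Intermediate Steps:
l(U) = 116/3 - 2*U/3 (l(U) = 36 + 4*((-4 + U)/(-1 - 5)) = 36 + 4*((-4 + U)/(-6)) = 36 + 4*((-4 + U)*(-⅙)) = 36 + 4*(⅔ - U/6) = 36 + (8/3 - 2*U/3) = 116/3 - 2*U/3)
f(a, x) = 812 - 14*a (f(a, x) = (116/3 - 2*a/3)*21 = 812 - 14*a)
1/(f(t(13), 695) - 554526) = 1/((812 - 14*13) - 554526) = 1/((812 - 182) - 554526) = 1/(630 - 554526) = 1/(-553896) = -1/553896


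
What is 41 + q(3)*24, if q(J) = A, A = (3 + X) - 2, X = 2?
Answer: 113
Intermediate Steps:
A = 3 (A = (3 + 2) - 2 = 5 - 2 = 3)
q(J) = 3
41 + q(3)*24 = 41 + 3*24 = 41 + 72 = 113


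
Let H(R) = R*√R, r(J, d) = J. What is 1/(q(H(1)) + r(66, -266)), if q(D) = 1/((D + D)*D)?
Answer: 2/133 ≈ 0.015038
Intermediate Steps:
H(R) = R^(3/2)
q(D) = 1/(2*D²) (q(D) = 1/(((2*D))*D) = (1/(2*D))/D = 1/(2*D²))
1/(q(H(1)) + r(66, -266)) = 1/(1/(2*(1^(3/2))²) + 66) = 1/((½)/1² + 66) = 1/((½)*1 + 66) = 1/(½ + 66) = 1/(133/2) = 2/133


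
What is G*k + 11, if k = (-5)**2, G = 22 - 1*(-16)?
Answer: 961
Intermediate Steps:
G = 38 (G = 22 + 16 = 38)
k = 25
G*k + 11 = 38*25 + 11 = 950 + 11 = 961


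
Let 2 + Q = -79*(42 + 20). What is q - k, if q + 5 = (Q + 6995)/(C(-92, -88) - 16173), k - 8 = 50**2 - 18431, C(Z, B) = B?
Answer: 258840503/16261 ≈ 15918.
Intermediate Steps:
Q = -4900 (Q = -2 - 79*(42 + 20) = -2 - 79*62 = -2 - 4898 = -4900)
k = -15923 (k = 8 + (50**2 - 18431) = 8 + (2500 - 18431) = 8 - 15931 = -15923)
q = -83400/16261 (q = -5 + (-4900 + 6995)/(-88 - 16173) = -5 + 2095/(-16261) = -5 + 2095*(-1/16261) = -5 - 2095/16261 = -83400/16261 ≈ -5.1288)
q - k = -83400/16261 - 1*(-15923) = -83400/16261 + 15923 = 258840503/16261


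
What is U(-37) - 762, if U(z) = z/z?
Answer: -761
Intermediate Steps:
U(z) = 1
U(-37) - 762 = 1 - 762 = -761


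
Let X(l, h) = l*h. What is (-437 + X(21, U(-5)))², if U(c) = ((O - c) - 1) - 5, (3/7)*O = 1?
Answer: 167281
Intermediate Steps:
O = 7/3 (O = (7/3)*1 = 7/3 ≈ 2.3333)
U(c) = -11/3 - c (U(c) = ((7/3 - c) - 1) - 5 = (4/3 - c) - 5 = -11/3 - c)
X(l, h) = h*l
(-437 + X(21, U(-5)))² = (-437 + (-11/3 - 1*(-5))*21)² = (-437 + (-11/3 + 5)*21)² = (-437 + (4/3)*21)² = (-437 + 28)² = (-409)² = 167281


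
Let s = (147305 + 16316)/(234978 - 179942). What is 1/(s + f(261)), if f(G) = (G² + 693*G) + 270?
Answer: 55036/13718657125 ≈ 4.0118e-6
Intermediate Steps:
f(G) = 270 + G² + 693*G
s = 163621/55036 ≈ 2.9730
1/(s + f(261)) = 1/(163621/55036 + (270 + 261² + 693*261)) = 1/(163621/55036 + (270 + 68121 + 180873)) = 1/(163621/55036 + 249264) = 1/(13718657125/55036) = 55036/13718657125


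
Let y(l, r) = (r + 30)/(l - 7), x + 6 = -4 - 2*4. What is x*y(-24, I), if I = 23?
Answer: 954/31 ≈ 30.774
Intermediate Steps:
x = -18 (x = -6 + (-4 - 2*4) = -6 + (-4 - 8) = -6 - 12 = -18)
y(l, r) = (30 + r)/(-7 + l)
x*y(-24, I) = -18*(30 + 23)/(-7 - 24) = -18*53/(-31) = -(-18)*53/31 = -18*(-53/31) = 954/31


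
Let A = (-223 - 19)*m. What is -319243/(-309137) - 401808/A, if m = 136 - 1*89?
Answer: 5811126799/159823829 ≈ 36.360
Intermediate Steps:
m = 47 (m = 136 - 89 = 47)
A = -11374 (A = (-223 - 19)*47 = -242*47 = -11374)
-319243/(-309137) - 401808/A = -319243/(-309137) - 401808/(-11374) = -319243*(-1/309137) - 401808*(-1/11374) = 319243/309137 + 18264/517 = 5811126799/159823829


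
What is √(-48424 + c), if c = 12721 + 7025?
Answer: I*√28678 ≈ 169.35*I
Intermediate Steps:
c = 19746
√(-48424 + c) = √(-48424 + 19746) = √(-28678) = I*√28678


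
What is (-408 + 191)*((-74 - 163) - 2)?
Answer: 51863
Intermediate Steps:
(-408 + 191)*((-74 - 163) - 2) = -217*(-237 - 2) = -217*(-239) = 51863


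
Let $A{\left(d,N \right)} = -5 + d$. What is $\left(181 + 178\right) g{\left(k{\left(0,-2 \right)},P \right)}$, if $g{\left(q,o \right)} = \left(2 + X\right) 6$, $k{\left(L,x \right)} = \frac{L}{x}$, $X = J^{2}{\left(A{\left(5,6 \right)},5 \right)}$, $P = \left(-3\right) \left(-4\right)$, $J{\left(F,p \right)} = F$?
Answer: $4308$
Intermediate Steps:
$P = 12$
$X = 0$ ($X = \left(-5 + 5\right)^{2} = 0^{2} = 0$)
$g{\left(q,o \right)} = 12$ ($g{\left(q,o \right)} = \left(2 + 0\right) 6 = 2 \cdot 6 = 12$)
$\left(181 + 178\right) g{\left(k{\left(0,-2 \right)},P \right)} = \left(181 + 178\right) 12 = 359 \cdot 12 = 4308$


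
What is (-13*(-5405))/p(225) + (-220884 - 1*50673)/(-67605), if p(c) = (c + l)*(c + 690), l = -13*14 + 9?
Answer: 90620243/16495620 ≈ 5.4936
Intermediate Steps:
l = -173 (l = -182 + 9 = -173)
p(c) = (-173 + c)*(690 + c) (p(c) = (c - 173)*(c + 690) = (-173 + c)*(690 + c))
(-13*(-5405))/p(225) + (-220884 - 1*50673)/(-67605) = (-13*(-5405))/(-119370 + 225**2 + 517*225) + (-220884 - 1*50673)/(-67605) = 70265/(-119370 + 50625 + 116325) + (-220884 - 50673)*(-1/67605) = 70265/47580 - 271557*(-1/67605) = 70265*(1/47580) + 90519/22535 = 1081/732 + 90519/22535 = 90620243/16495620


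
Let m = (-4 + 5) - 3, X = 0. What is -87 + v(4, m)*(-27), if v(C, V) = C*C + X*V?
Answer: -519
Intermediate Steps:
m = -2 (m = 1 - 3 = -2)
v(C, V) = C**2 (v(C, V) = C*C + 0*V = C**2 + 0 = C**2)
-87 + v(4, m)*(-27) = -87 + 4**2*(-27) = -87 + 16*(-27) = -87 - 432 = -519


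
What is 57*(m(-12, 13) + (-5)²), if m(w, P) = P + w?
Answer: 1482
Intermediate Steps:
57*(m(-12, 13) + (-5)²) = 57*((13 - 12) + (-5)²) = 57*(1 + 25) = 57*26 = 1482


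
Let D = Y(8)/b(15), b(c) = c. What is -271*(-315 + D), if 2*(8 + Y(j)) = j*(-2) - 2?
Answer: 1285082/15 ≈ 85672.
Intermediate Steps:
Y(j) = -9 - j (Y(j) = -8 + (j*(-2) - 2)/2 = -8 + (-2*j - 2)/2 = -8 + (-2 - 2*j)/2 = -8 + (-1 - j) = -9 - j)
D = -17/15 (D = (-9 - 1*8)/15 = (-9 - 8)*(1/15) = -17*1/15 = -17/15 ≈ -1.1333)
-271*(-315 + D) = -271*(-315 - 17/15) = -271*(-4742/15) = 1285082/15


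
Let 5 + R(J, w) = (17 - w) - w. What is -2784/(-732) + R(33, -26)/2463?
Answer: 575320/150243 ≈ 3.8293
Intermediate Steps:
R(J, w) = 12 - 2*w (R(J, w) = -5 + ((17 - w) - w) = -5 + (17 - 2*w) = 12 - 2*w)
-2784/(-732) + R(33, -26)/2463 = -2784/(-732) + (12 - 2*(-26))/2463 = -2784*(-1/732) + (12 + 52)*(1/2463) = 232/61 + 64*(1/2463) = 232/61 + 64/2463 = 575320/150243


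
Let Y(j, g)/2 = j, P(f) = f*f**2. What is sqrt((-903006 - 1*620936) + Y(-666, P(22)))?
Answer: I*sqrt(1525274) ≈ 1235.0*I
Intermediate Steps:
P(f) = f**3
Y(j, g) = 2*j
sqrt((-903006 - 1*620936) + Y(-666, P(22))) = sqrt((-903006 - 1*620936) + 2*(-666)) = sqrt((-903006 - 620936) - 1332) = sqrt(-1523942 - 1332) = sqrt(-1525274) = I*sqrt(1525274)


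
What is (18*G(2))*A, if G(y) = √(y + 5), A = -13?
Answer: -234*√7 ≈ -619.11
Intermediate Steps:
G(y) = √(5 + y)
(18*G(2))*A = (18*√(5 + 2))*(-13) = (18*√7)*(-13) = -234*√7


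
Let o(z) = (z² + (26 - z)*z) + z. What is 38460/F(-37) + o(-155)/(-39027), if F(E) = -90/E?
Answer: 617073091/39027 ≈ 15811.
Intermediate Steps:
o(z) = z + z² + z*(26 - z) (o(z) = (z² + z*(26 - z)) + z = z + z² + z*(26 - z))
38460/F(-37) + o(-155)/(-39027) = 38460/((-90/(-37))) + (27*(-155))/(-39027) = 38460/((-90*(-1/37))) - 4185*(-1/39027) = 38460/(90/37) + 1395/13009 = 38460*(37/90) + 1395/13009 = 47434/3 + 1395/13009 = 617073091/39027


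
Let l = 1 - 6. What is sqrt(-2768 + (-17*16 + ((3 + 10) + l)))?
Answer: 2*I*sqrt(758) ≈ 55.064*I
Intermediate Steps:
l = -5
sqrt(-2768 + (-17*16 + ((3 + 10) + l))) = sqrt(-2768 + (-17*16 + ((3 + 10) - 5))) = sqrt(-2768 + (-272 + (13 - 5))) = sqrt(-2768 + (-272 + 8)) = sqrt(-2768 - 264) = sqrt(-3032) = 2*I*sqrt(758)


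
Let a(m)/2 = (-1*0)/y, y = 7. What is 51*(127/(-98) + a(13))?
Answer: -6477/98 ≈ -66.092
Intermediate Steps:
a(m) = 0 (a(m) = 2*(-1*0/7) = 2*(0*(⅐)) = 2*0 = 0)
51*(127/(-98) + a(13)) = 51*(127/(-98) + 0) = 51*(127*(-1/98) + 0) = 51*(-127/98 + 0) = 51*(-127/98) = -6477/98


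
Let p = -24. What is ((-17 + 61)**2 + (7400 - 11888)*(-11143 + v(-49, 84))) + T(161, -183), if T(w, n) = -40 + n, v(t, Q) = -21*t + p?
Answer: 45501057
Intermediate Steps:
v(t, Q) = -24 - 21*t (v(t, Q) = -21*t - 24 = -24 - 21*t)
((-17 + 61)**2 + (7400 - 11888)*(-11143 + v(-49, 84))) + T(161, -183) = ((-17 + 61)**2 + (7400 - 11888)*(-11143 + (-24 - 21*(-49)))) + (-40 - 183) = (44**2 - 4488*(-11143 + (-24 + 1029))) - 223 = (1936 - 4488*(-11143 + 1005)) - 223 = (1936 - 4488*(-10138)) - 223 = (1936 + 45499344) - 223 = 45501280 - 223 = 45501057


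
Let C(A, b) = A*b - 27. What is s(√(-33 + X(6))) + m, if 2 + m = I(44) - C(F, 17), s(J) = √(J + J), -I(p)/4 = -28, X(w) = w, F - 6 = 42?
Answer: -679 + 3^(¾)*(1 + I) ≈ -676.72 + 2.2795*I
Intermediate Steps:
F = 48 (F = 6 + 42 = 48)
I(p) = 112 (I(p) = -4*(-28) = 112)
C(A, b) = -27 + A*b
s(J) = √2*√J (s(J) = √(2*J) = √2*√J)
m = -679 (m = -2 + (112 - (-27 + 48*17)) = -2 + (112 - (-27 + 816)) = -2 + (112 - 1*789) = -2 + (112 - 789) = -2 - 677 = -679)
s(√(-33 + X(6))) + m = √2*√(√(-33 + 6)) - 679 = √2*√(√(-27)) - 679 = √2*√(3*I*√3) - 679 = √2*(3^(¾)*√I) - 679 = √2*3^(¾)*√I - 679 = -679 + √2*3^(¾)*√I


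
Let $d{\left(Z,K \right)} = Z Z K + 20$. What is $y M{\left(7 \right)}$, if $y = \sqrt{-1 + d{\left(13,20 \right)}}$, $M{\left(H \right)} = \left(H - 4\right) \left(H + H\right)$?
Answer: $42 \sqrt{3399} \approx 2448.6$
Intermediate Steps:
$d{\left(Z,K \right)} = 20 + K Z^{2}$ ($d{\left(Z,K \right)} = Z^{2} K + 20 = K Z^{2} + 20 = 20 + K Z^{2}$)
$M{\left(H \right)} = 2 H \left(-4 + H\right)$ ($M{\left(H \right)} = \left(-4 + H\right) 2 H = 2 H \left(-4 + H\right)$)
$y = \sqrt{3399}$ ($y = \sqrt{-1 + \left(20 + 20 \cdot 13^{2}\right)} = \sqrt{-1 + \left(20 + 20 \cdot 169\right)} = \sqrt{-1 + \left(20 + 3380\right)} = \sqrt{-1 + 3400} = \sqrt{3399} \approx 58.301$)
$y M{\left(7 \right)} = \sqrt{3399} \cdot 2 \cdot 7 \left(-4 + 7\right) = \sqrt{3399} \cdot 2 \cdot 7 \cdot 3 = \sqrt{3399} \cdot 42 = 42 \sqrt{3399}$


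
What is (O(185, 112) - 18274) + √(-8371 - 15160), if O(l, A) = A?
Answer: -18162 + I*√23531 ≈ -18162.0 + 153.4*I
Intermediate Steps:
(O(185, 112) - 18274) + √(-8371 - 15160) = (112 - 18274) + √(-8371 - 15160) = -18162 + √(-23531) = -18162 + I*√23531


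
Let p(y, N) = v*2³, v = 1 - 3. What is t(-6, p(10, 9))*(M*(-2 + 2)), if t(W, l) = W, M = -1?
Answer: 0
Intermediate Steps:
v = -2
p(y, N) = -16 (p(y, N) = -2*2³ = -2*8 = -16)
t(-6, p(10, 9))*(M*(-2 + 2)) = -(-6)*(-2 + 2) = -(-6)*0 = -6*0 = 0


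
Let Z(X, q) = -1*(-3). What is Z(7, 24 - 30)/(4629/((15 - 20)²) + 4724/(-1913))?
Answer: 143475/8737177 ≈ 0.016421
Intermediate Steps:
Z(X, q) = 3
Z(7, 24 - 30)/(4629/((15 - 20)²) + 4724/(-1913)) = 3/(4629/((15 - 20)²) + 4724/(-1913)) = 3/(4629/((-5)²) + 4724*(-1/1913)) = 3/(4629/25 - 4724/1913) = 3/(8737177/47825) = 3*(47825/8737177) = 143475/8737177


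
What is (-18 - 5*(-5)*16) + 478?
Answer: 860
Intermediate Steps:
(-18 - 5*(-5)*16) + 478 = (-18 + 25*16) + 478 = (-18 + 400) + 478 = 382 + 478 = 860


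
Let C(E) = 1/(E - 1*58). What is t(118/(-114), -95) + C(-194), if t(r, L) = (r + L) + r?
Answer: -464791/4788 ≈ -97.074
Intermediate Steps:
C(E) = 1/(-58 + E) (C(E) = 1/(E - 58) = 1/(-58 + E))
t(r, L) = L + 2*r (t(r, L) = (L + r) + r = L + 2*r)
t(118/(-114), -95) + C(-194) = (-95 + 2*(118/(-114))) + 1/(-58 - 194) = (-95 + 2*(118*(-1/114))) + 1/(-252) = (-95 + 2*(-59/57)) - 1/252 = (-95 - 118/57) - 1/252 = -5533/57 - 1/252 = -464791/4788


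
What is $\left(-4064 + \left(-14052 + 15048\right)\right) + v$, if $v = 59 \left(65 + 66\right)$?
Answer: $4661$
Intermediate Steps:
$v = 7729$ ($v = 59 \cdot 131 = 7729$)
$\left(-4064 + \left(-14052 + 15048\right)\right) + v = \left(-4064 + \left(-14052 + 15048\right)\right) + 7729 = \left(-4064 + 996\right) + 7729 = -3068 + 7729 = 4661$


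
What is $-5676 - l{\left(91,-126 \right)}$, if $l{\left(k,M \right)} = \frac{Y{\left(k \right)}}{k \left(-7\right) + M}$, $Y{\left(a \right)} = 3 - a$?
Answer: $- \frac{4330876}{763} \approx -5676.1$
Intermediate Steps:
$l{\left(k,M \right)} = \frac{3 - k}{M - 7 k}$ ($l{\left(k,M \right)} = \frac{3 - k}{k \left(-7\right) + M} = \frac{3 - k}{- 7 k + M} = \frac{3 - k}{M - 7 k}$)
$-5676 - l{\left(91,-126 \right)} = -5676 - \frac{3 - 91}{-126 - 637} = -5676 - \frac{1}{-763} \left(-88\right) = -5676 - \left(- \frac{1}{763}\right) \left(-88\right) = -5676 - \frac{88}{763} = - \frac{4330876}{763}$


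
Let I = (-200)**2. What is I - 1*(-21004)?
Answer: 61004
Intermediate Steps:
I = 40000
I - 1*(-21004) = 40000 - 1*(-21004) = 40000 + 21004 = 61004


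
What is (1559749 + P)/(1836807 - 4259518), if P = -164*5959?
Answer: -582473/2422711 ≈ -0.24042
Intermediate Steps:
P = -977276
(1559749 + P)/(1836807 - 4259518) = (1559749 - 977276)/(1836807 - 4259518) = 582473/(-2422711) = 582473*(-1/2422711) = -582473/2422711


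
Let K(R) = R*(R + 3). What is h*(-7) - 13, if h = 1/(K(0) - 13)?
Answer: -162/13 ≈ -12.462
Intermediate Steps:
K(R) = R*(3 + R)
h = -1/13 (h = 1/(0*(3 + 0) - 13) = 1/(0*3 - 13) = 1/(0 - 13) = 1/(-13) = -1/13 ≈ -0.076923)
h*(-7) - 13 = -1/13*(-7) - 13 = 7/13 - 13 = -162/13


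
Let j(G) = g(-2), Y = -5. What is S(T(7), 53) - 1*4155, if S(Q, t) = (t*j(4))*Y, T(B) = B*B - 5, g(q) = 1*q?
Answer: -3625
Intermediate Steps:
g(q) = q
T(B) = -5 + B**2 (T(B) = B**2 - 5 = -5 + B**2)
j(G) = -2
S(Q, t) = 10*t (S(Q, t) = (t*(-2))*(-5) = -2*t*(-5) = 10*t)
S(T(7), 53) - 1*4155 = 10*53 - 1*4155 = 530 - 4155 = -3625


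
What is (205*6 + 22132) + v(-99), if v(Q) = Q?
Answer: 23263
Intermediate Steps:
(205*6 + 22132) + v(-99) = (205*6 + 22132) - 99 = (1230 + 22132) - 99 = 23362 - 99 = 23263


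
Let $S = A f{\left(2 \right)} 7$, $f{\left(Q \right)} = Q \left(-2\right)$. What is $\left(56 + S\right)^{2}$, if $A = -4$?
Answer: $28224$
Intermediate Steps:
$f{\left(Q \right)} = - 2 Q$
$S = 112$ ($S = - 4 \left(\left(-2\right) 2\right) 7 = \left(-4\right) \left(-4\right) 7 = 16 \cdot 7 = 112$)
$\left(56 + S\right)^{2} = \left(56 + 112\right)^{2} = 168^{2} = 28224$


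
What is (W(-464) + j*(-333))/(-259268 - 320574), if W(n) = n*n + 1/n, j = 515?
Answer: -20323663/269046688 ≈ -0.075540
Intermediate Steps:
W(n) = 1/n + n² (W(n) = n² + 1/n = 1/n + n²)
(W(-464) + j*(-333))/(-259268 - 320574) = ((1 + (-464)³)/(-464) + 515*(-333))/(-259268 - 320574) = (-(1 - 99897344)/464 - 171495)/(-579842) = (-1/464*(-99897343) - 171495)*(-1/579842) = (99897343/464 - 171495)*(-1/579842) = (20323663/464)*(-1/579842) = -20323663/269046688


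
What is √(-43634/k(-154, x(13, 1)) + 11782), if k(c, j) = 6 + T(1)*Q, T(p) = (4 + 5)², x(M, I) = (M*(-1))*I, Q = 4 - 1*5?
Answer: 2*√695463/15 ≈ 111.19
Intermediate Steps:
Q = -1 (Q = 4 - 5 = -1)
x(M, I) = -I*M (x(M, I) = (-M)*I = -I*M)
T(p) = 81 (T(p) = 9² = 81)
k(c, j) = -75 (k(c, j) = 6 + 81*(-1) = 6 - 81 = -75)
√(-43634/k(-154, x(13, 1)) + 11782) = √(-43634/(-75) + 11782) = √(-43634*(-1/75) + 11782) = √(43634/75 + 11782) = √(927284/75) = 2*√695463/15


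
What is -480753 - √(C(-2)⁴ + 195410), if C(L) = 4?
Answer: -480753 - √195666 ≈ -4.8120e+5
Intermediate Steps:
-480753 - √(C(-2)⁴ + 195410) = -480753 - √(4⁴ + 195410) = -480753 - √(256 + 195410) = -480753 - √195666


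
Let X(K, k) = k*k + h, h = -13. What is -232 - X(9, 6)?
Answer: -255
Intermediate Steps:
X(K, k) = -13 + k² (X(K, k) = k*k - 13 = k² - 13 = -13 + k²)
-232 - X(9, 6) = -232 - (-13 + 6²) = -232 - (-13 + 36) = -232 - 1*23 = -232 - 23 = -255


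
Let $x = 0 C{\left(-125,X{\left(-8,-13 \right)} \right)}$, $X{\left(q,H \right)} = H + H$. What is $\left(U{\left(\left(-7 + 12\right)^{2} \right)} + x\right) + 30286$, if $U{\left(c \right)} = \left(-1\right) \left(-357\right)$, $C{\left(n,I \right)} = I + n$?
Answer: $30643$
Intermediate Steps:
$X{\left(q,H \right)} = 2 H$
$U{\left(c \right)} = 357$
$x = 0$ ($x = 0 \left(2 \left(-13\right) - 125\right) = 0 \left(-26 - 125\right) = 0 \left(-151\right) = 0$)
$\left(U{\left(\left(-7 + 12\right)^{2} \right)} + x\right) + 30286 = \left(357 + 0\right) + 30286 = 357 + 30286 = 30643$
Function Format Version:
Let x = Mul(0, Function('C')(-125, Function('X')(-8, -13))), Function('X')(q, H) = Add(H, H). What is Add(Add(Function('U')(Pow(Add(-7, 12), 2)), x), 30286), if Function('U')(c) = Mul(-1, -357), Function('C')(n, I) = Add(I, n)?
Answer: 30643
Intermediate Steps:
Function('X')(q, H) = Mul(2, H)
Function('U')(c) = 357
x = 0 (x = Mul(0, Add(Mul(2, -13), -125)) = Mul(0, Add(-26, -125)) = Mul(0, -151) = 0)
Add(Add(Function('U')(Pow(Add(-7, 12), 2)), x), 30286) = Add(Add(357, 0), 30286) = Add(357, 30286) = 30643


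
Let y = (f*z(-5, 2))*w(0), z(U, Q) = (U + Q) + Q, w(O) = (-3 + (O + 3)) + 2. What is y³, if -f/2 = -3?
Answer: -1728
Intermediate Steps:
f = 6 (f = -2*(-3) = 6)
w(O) = 2 + O (w(O) = (-3 + (3 + O)) + 2 = O + 2 = 2 + O)
z(U, Q) = U + 2*Q (z(U, Q) = (Q + U) + Q = U + 2*Q)
y = -12 (y = (6*(-5 + 2*2))*(2 + 0) = (6*(-5 + 4))*2 = (6*(-1))*2 = -6*2 = -12)
y³ = (-12)³ = -1728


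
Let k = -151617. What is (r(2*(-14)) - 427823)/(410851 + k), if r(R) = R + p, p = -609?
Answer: -214230/129617 ≈ -1.6528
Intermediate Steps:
r(R) = -609 + R (r(R) = R - 609 = -609 + R)
(r(2*(-14)) - 427823)/(410851 + k) = ((-609 + 2*(-14)) - 427823)/(410851 - 151617) = ((-609 - 28) - 427823)/259234 = (-637 - 427823)*(1/259234) = -428460*1/259234 = -214230/129617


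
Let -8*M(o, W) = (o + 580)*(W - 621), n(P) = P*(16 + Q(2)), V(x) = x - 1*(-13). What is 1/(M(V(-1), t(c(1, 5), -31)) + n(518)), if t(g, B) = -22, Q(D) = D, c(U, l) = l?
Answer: 1/56906 ≈ 1.7573e-5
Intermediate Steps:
V(x) = 13 + x (V(x) = x + 13 = 13 + x)
n(P) = 18*P (n(P) = P*(16 + 2) = P*18 = 18*P)
M(o, W) = -(-621 + W)*(580 + o)/8 (M(o, W) = -(o + 580)*(W - 621)/8 = -(580 + o)*(-621 + W)/8 = -(-621 + W)*(580 + o)/8)
1/(M(V(-1), t(c(1, 5), -31)) + n(518)) = 1/((90045/2 - 145/2*(-22) + 621*(13 - 1)/8 - ⅛*(-22)*(13 - 1)) + 18*518) = 1/((90045/2 + 1595 + (621/8)*12 - ⅛*(-22)*12) + 9324) = 1/((90045/2 + 1595 + 1863/2 + 33) + 9324) = 1/(47582 + 9324) = 1/56906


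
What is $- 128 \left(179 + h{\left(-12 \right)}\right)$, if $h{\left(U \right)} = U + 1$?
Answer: $-21504$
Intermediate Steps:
$h{\left(U \right)} = 1 + U$
$- 128 \left(179 + h{\left(-12 \right)}\right) = - 128 \left(179 + \left(1 - 12\right)\right) = - 128 \left(179 - 11\right) = \left(-128\right) 168 = -21504$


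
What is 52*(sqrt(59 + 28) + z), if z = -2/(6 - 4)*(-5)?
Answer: 260 + 52*sqrt(87) ≈ 745.02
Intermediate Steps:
z = 5 (z = -2/2*(-5) = -2*1/2*(-5) = -1*(-5) = 5)
52*(sqrt(59 + 28) + z) = 52*(sqrt(59 + 28) + 5) = 52*(sqrt(87) + 5) = 52*(5 + sqrt(87)) = 260 + 52*sqrt(87)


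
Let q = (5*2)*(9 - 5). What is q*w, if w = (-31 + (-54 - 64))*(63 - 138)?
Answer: 447000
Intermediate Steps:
q = 40 (q = 10*4 = 40)
w = 11175 (w = (-31 - 118)*(-75) = -149*(-75) = 11175)
q*w = 40*11175 = 447000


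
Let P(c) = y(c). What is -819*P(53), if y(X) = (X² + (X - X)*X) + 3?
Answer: -2303028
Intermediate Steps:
y(X) = 3 + X² (y(X) = (X² + 0*X) + 3 = (X² + 0) + 3 = X² + 3 = 3 + X²)
P(c) = 3 + c²
-819*P(53) = -819*(3 + 53²) = -819*(3 + 2809) = -819*2812 = -2303028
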